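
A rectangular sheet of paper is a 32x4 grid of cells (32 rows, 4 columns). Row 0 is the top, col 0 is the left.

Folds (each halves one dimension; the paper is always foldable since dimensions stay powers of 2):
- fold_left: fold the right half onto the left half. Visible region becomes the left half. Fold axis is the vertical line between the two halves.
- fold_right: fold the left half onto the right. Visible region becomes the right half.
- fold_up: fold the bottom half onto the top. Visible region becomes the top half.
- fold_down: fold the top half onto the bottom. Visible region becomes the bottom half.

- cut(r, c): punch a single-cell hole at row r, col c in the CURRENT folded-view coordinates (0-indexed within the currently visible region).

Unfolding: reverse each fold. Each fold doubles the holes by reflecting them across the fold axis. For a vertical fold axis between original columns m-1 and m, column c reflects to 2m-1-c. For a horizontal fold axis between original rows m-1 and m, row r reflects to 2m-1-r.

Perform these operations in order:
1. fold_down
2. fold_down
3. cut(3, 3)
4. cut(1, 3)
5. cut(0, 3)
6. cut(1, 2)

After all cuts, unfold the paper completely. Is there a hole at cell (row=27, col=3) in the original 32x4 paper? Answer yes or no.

Op 1 fold_down: fold axis h@16; visible region now rows[16,32) x cols[0,4) = 16x4
Op 2 fold_down: fold axis h@24; visible region now rows[24,32) x cols[0,4) = 8x4
Op 3 cut(3, 3): punch at orig (27,3); cuts so far [(27, 3)]; region rows[24,32) x cols[0,4) = 8x4
Op 4 cut(1, 3): punch at orig (25,3); cuts so far [(25, 3), (27, 3)]; region rows[24,32) x cols[0,4) = 8x4
Op 5 cut(0, 3): punch at orig (24,3); cuts so far [(24, 3), (25, 3), (27, 3)]; region rows[24,32) x cols[0,4) = 8x4
Op 6 cut(1, 2): punch at orig (25,2); cuts so far [(24, 3), (25, 2), (25, 3), (27, 3)]; region rows[24,32) x cols[0,4) = 8x4
Unfold 1 (reflect across h@24): 8 holes -> [(20, 3), (22, 2), (22, 3), (23, 3), (24, 3), (25, 2), (25, 3), (27, 3)]
Unfold 2 (reflect across h@16): 16 holes -> [(4, 3), (6, 2), (6, 3), (7, 3), (8, 3), (9, 2), (9, 3), (11, 3), (20, 3), (22, 2), (22, 3), (23, 3), (24, 3), (25, 2), (25, 3), (27, 3)]
Holes: [(4, 3), (6, 2), (6, 3), (7, 3), (8, 3), (9, 2), (9, 3), (11, 3), (20, 3), (22, 2), (22, 3), (23, 3), (24, 3), (25, 2), (25, 3), (27, 3)]

Answer: yes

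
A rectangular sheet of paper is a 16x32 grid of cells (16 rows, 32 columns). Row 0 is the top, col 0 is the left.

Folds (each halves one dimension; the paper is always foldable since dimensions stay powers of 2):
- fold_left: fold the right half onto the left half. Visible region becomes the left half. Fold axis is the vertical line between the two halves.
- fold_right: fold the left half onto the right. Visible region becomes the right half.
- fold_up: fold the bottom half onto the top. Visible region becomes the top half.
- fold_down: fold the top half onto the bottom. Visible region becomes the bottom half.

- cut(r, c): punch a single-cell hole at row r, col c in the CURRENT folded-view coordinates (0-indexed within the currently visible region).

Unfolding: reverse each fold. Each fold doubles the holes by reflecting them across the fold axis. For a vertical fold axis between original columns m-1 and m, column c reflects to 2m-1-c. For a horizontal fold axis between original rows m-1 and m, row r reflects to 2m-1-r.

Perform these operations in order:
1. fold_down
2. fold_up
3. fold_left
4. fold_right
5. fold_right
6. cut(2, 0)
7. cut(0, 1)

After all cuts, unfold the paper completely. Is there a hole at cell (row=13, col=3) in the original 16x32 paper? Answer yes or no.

Answer: yes

Derivation:
Op 1 fold_down: fold axis h@8; visible region now rows[8,16) x cols[0,32) = 8x32
Op 2 fold_up: fold axis h@12; visible region now rows[8,12) x cols[0,32) = 4x32
Op 3 fold_left: fold axis v@16; visible region now rows[8,12) x cols[0,16) = 4x16
Op 4 fold_right: fold axis v@8; visible region now rows[8,12) x cols[8,16) = 4x8
Op 5 fold_right: fold axis v@12; visible region now rows[8,12) x cols[12,16) = 4x4
Op 6 cut(2, 0): punch at orig (10,12); cuts so far [(10, 12)]; region rows[8,12) x cols[12,16) = 4x4
Op 7 cut(0, 1): punch at orig (8,13); cuts so far [(8, 13), (10, 12)]; region rows[8,12) x cols[12,16) = 4x4
Unfold 1 (reflect across v@12): 4 holes -> [(8, 10), (8, 13), (10, 11), (10, 12)]
Unfold 2 (reflect across v@8): 8 holes -> [(8, 2), (8, 5), (8, 10), (8, 13), (10, 3), (10, 4), (10, 11), (10, 12)]
Unfold 3 (reflect across v@16): 16 holes -> [(8, 2), (8, 5), (8, 10), (8, 13), (8, 18), (8, 21), (8, 26), (8, 29), (10, 3), (10, 4), (10, 11), (10, 12), (10, 19), (10, 20), (10, 27), (10, 28)]
Unfold 4 (reflect across h@12): 32 holes -> [(8, 2), (8, 5), (8, 10), (8, 13), (8, 18), (8, 21), (8, 26), (8, 29), (10, 3), (10, 4), (10, 11), (10, 12), (10, 19), (10, 20), (10, 27), (10, 28), (13, 3), (13, 4), (13, 11), (13, 12), (13, 19), (13, 20), (13, 27), (13, 28), (15, 2), (15, 5), (15, 10), (15, 13), (15, 18), (15, 21), (15, 26), (15, 29)]
Unfold 5 (reflect across h@8): 64 holes -> [(0, 2), (0, 5), (0, 10), (0, 13), (0, 18), (0, 21), (0, 26), (0, 29), (2, 3), (2, 4), (2, 11), (2, 12), (2, 19), (2, 20), (2, 27), (2, 28), (5, 3), (5, 4), (5, 11), (5, 12), (5, 19), (5, 20), (5, 27), (5, 28), (7, 2), (7, 5), (7, 10), (7, 13), (7, 18), (7, 21), (7, 26), (7, 29), (8, 2), (8, 5), (8, 10), (8, 13), (8, 18), (8, 21), (8, 26), (8, 29), (10, 3), (10, 4), (10, 11), (10, 12), (10, 19), (10, 20), (10, 27), (10, 28), (13, 3), (13, 4), (13, 11), (13, 12), (13, 19), (13, 20), (13, 27), (13, 28), (15, 2), (15, 5), (15, 10), (15, 13), (15, 18), (15, 21), (15, 26), (15, 29)]
Holes: [(0, 2), (0, 5), (0, 10), (0, 13), (0, 18), (0, 21), (0, 26), (0, 29), (2, 3), (2, 4), (2, 11), (2, 12), (2, 19), (2, 20), (2, 27), (2, 28), (5, 3), (5, 4), (5, 11), (5, 12), (5, 19), (5, 20), (5, 27), (5, 28), (7, 2), (7, 5), (7, 10), (7, 13), (7, 18), (7, 21), (7, 26), (7, 29), (8, 2), (8, 5), (8, 10), (8, 13), (8, 18), (8, 21), (8, 26), (8, 29), (10, 3), (10, 4), (10, 11), (10, 12), (10, 19), (10, 20), (10, 27), (10, 28), (13, 3), (13, 4), (13, 11), (13, 12), (13, 19), (13, 20), (13, 27), (13, 28), (15, 2), (15, 5), (15, 10), (15, 13), (15, 18), (15, 21), (15, 26), (15, 29)]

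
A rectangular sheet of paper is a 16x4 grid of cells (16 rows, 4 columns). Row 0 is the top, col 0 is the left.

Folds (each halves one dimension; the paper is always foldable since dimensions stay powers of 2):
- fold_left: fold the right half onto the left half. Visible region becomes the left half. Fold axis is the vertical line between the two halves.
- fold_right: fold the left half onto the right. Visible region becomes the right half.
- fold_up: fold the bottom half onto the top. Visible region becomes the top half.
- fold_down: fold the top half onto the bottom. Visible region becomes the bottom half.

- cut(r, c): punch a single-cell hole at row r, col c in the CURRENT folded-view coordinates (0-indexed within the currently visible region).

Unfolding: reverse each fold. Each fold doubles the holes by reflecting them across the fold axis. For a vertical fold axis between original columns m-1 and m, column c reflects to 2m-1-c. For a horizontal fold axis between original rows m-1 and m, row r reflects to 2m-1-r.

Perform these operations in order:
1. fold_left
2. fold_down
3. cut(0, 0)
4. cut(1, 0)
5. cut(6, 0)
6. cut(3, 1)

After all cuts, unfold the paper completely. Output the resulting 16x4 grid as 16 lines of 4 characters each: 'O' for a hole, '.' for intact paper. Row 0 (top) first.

Op 1 fold_left: fold axis v@2; visible region now rows[0,16) x cols[0,2) = 16x2
Op 2 fold_down: fold axis h@8; visible region now rows[8,16) x cols[0,2) = 8x2
Op 3 cut(0, 0): punch at orig (8,0); cuts so far [(8, 0)]; region rows[8,16) x cols[0,2) = 8x2
Op 4 cut(1, 0): punch at orig (9,0); cuts so far [(8, 0), (9, 0)]; region rows[8,16) x cols[0,2) = 8x2
Op 5 cut(6, 0): punch at orig (14,0); cuts so far [(8, 0), (9, 0), (14, 0)]; region rows[8,16) x cols[0,2) = 8x2
Op 6 cut(3, 1): punch at orig (11,1); cuts so far [(8, 0), (9, 0), (11, 1), (14, 0)]; region rows[8,16) x cols[0,2) = 8x2
Unfold 1 (reflect across h@8): 8 holes -> [(1, 0), (4, 1), (6, 0), (7, 0), (8, 0), (9, 0), (11, 1), (14, 0)]
Unfold 2 (reflect across v@2): 16 holes -> [(1, 0), (1, 3), (4, 1), (4, 2), (6, 0), (6, 3), (7, 0), (7, 3), (8, 0), (8, 3), (9, 0), (9, 3), (11, 1), (11, 2), (14, 0), (14, 3)]

Answer: ....
O..O
....
....
.OO.
....
O..O
O..O
O..O
O..O
....
.OO.
....
....
O..O
....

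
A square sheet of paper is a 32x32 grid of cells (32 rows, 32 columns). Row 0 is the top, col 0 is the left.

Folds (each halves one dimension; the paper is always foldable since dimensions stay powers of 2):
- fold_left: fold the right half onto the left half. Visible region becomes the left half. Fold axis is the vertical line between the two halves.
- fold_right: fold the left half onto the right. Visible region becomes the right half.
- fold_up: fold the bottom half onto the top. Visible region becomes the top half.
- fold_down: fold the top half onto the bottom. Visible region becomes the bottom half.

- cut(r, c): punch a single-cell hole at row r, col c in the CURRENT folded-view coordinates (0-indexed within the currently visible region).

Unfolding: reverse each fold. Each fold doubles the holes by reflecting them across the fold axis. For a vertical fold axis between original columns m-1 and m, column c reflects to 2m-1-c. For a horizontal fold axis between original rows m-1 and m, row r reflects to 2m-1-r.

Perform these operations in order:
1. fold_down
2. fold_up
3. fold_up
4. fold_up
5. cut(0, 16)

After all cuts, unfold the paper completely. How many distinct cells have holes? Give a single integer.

Op 1 fold_down: fold axis h@16; visible region now rows[16,32) x cols[0,32) = 16x32
Op 2 fold_up: fold axis h@24; visible region now rows[16,24) x cols[0,32) = 8x32
Op 3 fold_up: fold axis h@20; visible region now rows[16,20) x cols[0,32) = 4x32
Op 4 fold_up: fold axis h@18; visible region now rows[16,18) x cols[0,32) = 2x32
Op 5 cut(0, 16): punch at orig (16,16); cuts so far [(16, 16)]; region rows[16,18) x cols[0,32) = 2x32
Unfold 1 (reflect across h@18): 2 holes -> [(16, 16), (19, 16)]
Unfold 2 (reflect across h@20): 4 holes -> [(16, 16), (19, 16), (20, 16), (23, 16)]
Unfold 3 (reflect across h@24): 8 holes -> [(16, 16), (19, 16), (20, 16), (23, 16), (24, 16), (27, 16), (28, 16), (31, 16)]
Unfold 4 (reflect across h@16): 16 holes -> [(0, 16), (3, 16), (4, 16), (7, 16), (8, 16), (11, 16), (12, 16), (15, 16), (16, 16), (19, 16), (20, 16), (23, 16), (24, 16), (27, 16), (28, 16), (31, 16)]

Answer: 16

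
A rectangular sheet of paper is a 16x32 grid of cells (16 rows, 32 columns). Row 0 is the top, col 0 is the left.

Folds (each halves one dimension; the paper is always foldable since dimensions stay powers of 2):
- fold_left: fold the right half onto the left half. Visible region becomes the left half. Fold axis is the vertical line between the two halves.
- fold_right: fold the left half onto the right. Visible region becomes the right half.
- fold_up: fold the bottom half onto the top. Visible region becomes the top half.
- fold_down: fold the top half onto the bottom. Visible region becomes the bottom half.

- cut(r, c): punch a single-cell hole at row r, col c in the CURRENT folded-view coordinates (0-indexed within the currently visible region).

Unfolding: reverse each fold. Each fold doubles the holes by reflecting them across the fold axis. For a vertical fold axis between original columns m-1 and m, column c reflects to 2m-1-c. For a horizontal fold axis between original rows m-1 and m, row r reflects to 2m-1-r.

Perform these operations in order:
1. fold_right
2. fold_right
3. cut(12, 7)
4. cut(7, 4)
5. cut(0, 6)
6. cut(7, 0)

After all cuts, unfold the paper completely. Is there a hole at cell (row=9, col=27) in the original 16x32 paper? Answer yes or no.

Answer: no

Derivation:
Op 1 fold_right: fold axis v@16; visible region now rows[0,16) x cols[16,32) = 16x16
Op 2 fold_right: fold axis v@24; visible region now rows[0,16) x cols[24,32) = 16x8
Op 3 cut(12, 7): punch at orig (12,31); cuts so far [(12, 31)]; region rows[0,16) x cols[24,32) = 16x8
Op 4 cut(7, 4): punch at orig (7,28); cuts so far [(7, 28), (12, 31)]; region rows[0,16) x cols[24,32) = 16x8
Op 5 cut(0, 6): punch at orig (0,30); cuts so far [(0, 30), (7, 28), (12, 31)]; region rows[0,16) x cols[24,32) = 16x8
Op 6 cut(7, 0): punch at orig (7,24); cuts so far [(0, 30), (7, 24), (7, 28), (12, 31)]; region rows[0,16) x cols[24,32) = 16x8
Unfold 1 (reflect across v@24): 8 holes -> [(0, 17), (0, 30), (7, 19), (7, 23), (7, 24), (7, 28), (12, 16), (12, 31)]
Unfold 2 (reflect across v@16): 16 holes -> [(0, 1), (0, 14), (0, 17), (0, 30), (7, 3), (7, 7), (7, 8), (7, 12), (7, 19), (7, 23), (7, 24), (7, 28), (12, 0), (12, 15), (12, 16), (12, 31)]
Holes: [(0, 1), (0, 14), (0, 17), (0, 30), (7, 3), (7, 7), (7, 8), (7, 12), (7, 19), (7, 23), (7, 24), (7, 28), (12, 0), (12, 15), (12, 16), (12, 31)]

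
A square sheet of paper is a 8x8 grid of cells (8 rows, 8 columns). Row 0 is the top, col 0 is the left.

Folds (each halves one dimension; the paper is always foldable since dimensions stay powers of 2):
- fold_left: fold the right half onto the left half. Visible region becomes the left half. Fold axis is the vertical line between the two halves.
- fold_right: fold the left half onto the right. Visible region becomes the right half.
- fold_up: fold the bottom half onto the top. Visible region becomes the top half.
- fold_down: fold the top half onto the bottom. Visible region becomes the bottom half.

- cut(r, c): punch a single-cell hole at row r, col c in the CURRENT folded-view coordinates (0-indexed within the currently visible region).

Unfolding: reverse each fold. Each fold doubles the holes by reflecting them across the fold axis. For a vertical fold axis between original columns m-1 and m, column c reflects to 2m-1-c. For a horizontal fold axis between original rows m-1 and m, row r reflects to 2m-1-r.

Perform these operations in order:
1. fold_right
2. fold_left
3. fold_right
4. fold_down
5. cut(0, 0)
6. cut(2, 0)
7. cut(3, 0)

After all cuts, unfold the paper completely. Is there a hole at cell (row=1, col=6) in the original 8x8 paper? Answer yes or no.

Answer: yes

Derivation:
Op 1 fold_right: fold axis v@4; visible region now rows[0,8) x cols[4,8) = 8x4
Op 2 fold_left: fold axis v@6; visible region now rows[0,8) x cols[4,6) = 8x2
Op 3 fold_right: fold axis v@5; visible region now rows[0,8) x cols[5,6) = 8x1
Op 4 fold_down: fold axis h@4; visible region now rows[4,8) x cols[5,6) = 4x1
Op 5 cut(0, 0): punch at orig (4,5); cuts so far [(4, 5)]; region rows[4,8) x cols[5,6) = 4x1
Op 6 cut(2, 0): punch at orig (6,5); cuts so far [(4, 5), (6, 5)]; region rows[4,8) x cols[5,6) = 4x1
Op 7 cut(3, 0): punch at orig (7,5); cuts so far [(4, 5), (6, 5), (7, 5)]; region rows[4,8) x cols[5,6) = 4x1
Unfold 1 (reflect across h@4): 6 holes -> [(0, 5), (1, 5), (3, 5), (4, 5), (6, 5), (7, 5)]
Unfold 2 (reflect across v@5): 12 holes -> [(0, 4), (0, 5), (1, 4), (1, 5), (3, 4), (3, 5), (4, 4), (4, 5), (6, 4), (6, 5), (7, 4), (7, 5)]
Unfold 3 (reflect across v@6): 24 holes -> [(0, 4), (0, 5), (0, 6), (0, 7), (1, 4), (1, 5), (1, 6), (1, 7), (3, 4), (3, 5), (3, 6), (3, 7), (4, 4), (4, 5), (4, 6), (4, 7), (6, 4), (6, 5), (6, 6), (6, 7), (7, 4), (7, 5), (7, 6), (7, 7)]
Unfold 4 (reflect across v@4): 48 holes -> [(0, 0), (0, 1), (0, 2), (0, 3), (0, 4), (0, 5), (0, 6), (0, 7), (1, 0), (1, 1), (1, 2), (1, 3), (1, 4), (1, 5), (1, 6), (1, 7), (3, 0), (3, 1), (3, 2), (3, 3), (3, 4), (3, 5), (3, 6), (3, 7), (4, 0), (4, 1), (4, 2), (4, 3), (4, 4), (4, 5), (4, 6), (4, 7), (6, 0), (6, 1), (6, 2), (6, 3), (6, 4), (6, 5), (6, 6), (6, 7), (7, 0), (7, 1), (7, 2), (7, 3), (7, 4), (7, 5), (7, 6), (7, 7)]
Holes: [(0, 0), (0, 1), (0, 2), (0, 3), (0, 4), (0, 5), (0, 6), (0, 7), (1, 0), (1, 1), (1, 2), (1, 3), (1, 4), (1, 5), (1, 6), (1, 7), (3, 0), (3, 1), (3, 2), (3, 3), (3, 4), (3, 5), (3, 6), (3, 7), (4, 0), (4, 1), (4, 2), (4, 3), (4, 4), (4, 5), (4, 6), (4, 7), (6, 0), (6, 1), (6, 2), (6, 3), (6, 4), (6, 5), (6, 6), (6, 7), (7, 0), (7, 1), (7, 2), (7, 3), (7, 4), (7, 5), (7, 6), (7, 7)]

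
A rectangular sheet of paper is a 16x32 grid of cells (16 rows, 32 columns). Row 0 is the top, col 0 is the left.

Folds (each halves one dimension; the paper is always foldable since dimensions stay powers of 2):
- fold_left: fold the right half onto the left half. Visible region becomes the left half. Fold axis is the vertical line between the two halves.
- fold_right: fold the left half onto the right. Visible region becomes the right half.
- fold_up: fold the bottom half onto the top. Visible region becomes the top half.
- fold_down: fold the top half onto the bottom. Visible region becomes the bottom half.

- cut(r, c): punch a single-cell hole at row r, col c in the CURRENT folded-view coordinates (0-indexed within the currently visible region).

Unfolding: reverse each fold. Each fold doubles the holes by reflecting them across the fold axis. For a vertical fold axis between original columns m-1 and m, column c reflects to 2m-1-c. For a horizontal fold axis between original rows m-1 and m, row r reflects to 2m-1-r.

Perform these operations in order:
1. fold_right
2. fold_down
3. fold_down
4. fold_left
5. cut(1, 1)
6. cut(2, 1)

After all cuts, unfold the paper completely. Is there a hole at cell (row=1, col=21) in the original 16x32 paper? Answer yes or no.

Op 1 fold_right: fold axis v@16; visible region now rows[0,16) x cols[16,32) = 16x16
Op 2 fold_down: fold axis h@8; visible region now rows[8,16) x cols[16,32) = 8x16
Op 3 fold_down: fold axis h@12; visible region now rows[12,16) x cols[16,32) = 4x16
Op 4 fold_left: fold axis v@24; visible region now rows[12,16) x cols[16,24) = 4x8
Op 5 cut(1, 1): punch at orig (13,17); cuts so far [(13, 17)]; region rows[12,16) x cols[16,24) = 4x8
Op 6 cut(2, 1): punch at orig (14,17); cuts so far [(13, 17), (14, 17)]; region rows[12,16) x cols[16,24) = 4x8
Unfold 1 (reflect across v@24): 4 holes -> [(13, 17), (13, 30), (14, 17), (14, 30)]
Unfold 2 (reflect across h@12): 8 holes -> [(9, 17), (9, 30), (10, 17), (10, 30), (13, 17), (13, 30), (14, 17), (14, 30)]
Unfold 3 (reflect across h@8): 16 holes -> [(1, 17), (1, 30), (2, 17), (2, 30), (5, 17), (5, 30), (6, 17), (6, 30), (9, 17), (9, 30), (10, 17), (10, 30), (13, 17), (13, 30), (14, 17), (14, 30)]
Unfold 4 (reflect across v@16): 32 holes -> [(1, 1), (1, 14), (1, 17), (1, 30), (2, 1), (2, 14), (2, 17), (2, 30), (5, 1), (5, 14), (5, 17), (5, 30), (6, 1), (6, 14), (6, 17), (6, 30), (9, 1), (9, 14), (9, 17), (9, 30), (10, 1), (10, 14), (10, 17), (10, 30), (13, 1), (13, 14), (13, 17), (13, 30), (14, 1), (14, 14), (14, 17), (14, 30)]
Holes: [(1, 1), (1, 14), (1, 17), (1, 30), (2, 1), (2, 14), (2, 17), (2, 30), (5, 1), (5, 14), (5, 17), (5, 30), (6, 1), (6, 14), (6, 17), (6, 30), (9, 1), (9, 14), (9, 17), (9, 30), (10, 1), (10, 14), (10, 17), (10, 30), (13, 1), (13, 14), (13, 17), (13, 30), (14, 1), (14, 14), (14, 17), (14, 30)]

Answer: no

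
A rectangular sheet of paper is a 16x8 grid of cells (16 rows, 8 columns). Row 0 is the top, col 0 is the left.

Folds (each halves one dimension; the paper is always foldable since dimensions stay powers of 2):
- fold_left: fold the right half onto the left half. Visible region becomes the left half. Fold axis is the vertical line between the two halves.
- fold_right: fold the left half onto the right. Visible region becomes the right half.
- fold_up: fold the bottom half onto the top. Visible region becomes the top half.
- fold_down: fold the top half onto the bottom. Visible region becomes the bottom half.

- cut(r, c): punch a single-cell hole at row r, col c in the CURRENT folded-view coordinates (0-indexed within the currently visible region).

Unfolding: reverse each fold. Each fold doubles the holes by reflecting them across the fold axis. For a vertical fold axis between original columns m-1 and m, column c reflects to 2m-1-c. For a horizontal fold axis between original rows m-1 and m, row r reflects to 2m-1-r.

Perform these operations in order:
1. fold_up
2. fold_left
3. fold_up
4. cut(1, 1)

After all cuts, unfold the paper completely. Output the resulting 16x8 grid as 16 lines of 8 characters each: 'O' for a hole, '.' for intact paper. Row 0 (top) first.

Answer: ........
.O....O.
........
........
........
........
.O....O.
........
........
.O....O.
........
........
........
........
.O....O.
........

Derivation:
Op 1 fold_up: fold axis h@8; visible region now rows[0,8) x cols[0,8) = 8x8
Op 2 fold_left: fold axis v@4; visible region now rows[0,8) x cols[0,4) = 8x4
Op 3 fold_up: fold axis h@4; visible region now rows[0,4) x cols[0,4) = 4x4
Op 4 cut(1, 1): punch at orig (1,1); cuts so far [(1, 1)]; region rows[0,4) x cols[0,4) = 4x4
Unfold 1 (reflect across h@4): 2 holes -> [(1, 1), (6, 1)]
Unfold 2 (reflect across v@4): 4 holes -> [(1, 1), (1, 6), (6, 1), (6, 6)]
Unfold 3 (reflect across h@8): 8 holes -> [(1, 1), (1, 6), (6, 1), (6, 6), (9, 1), (9, 6), (14, 1), (14, 6)]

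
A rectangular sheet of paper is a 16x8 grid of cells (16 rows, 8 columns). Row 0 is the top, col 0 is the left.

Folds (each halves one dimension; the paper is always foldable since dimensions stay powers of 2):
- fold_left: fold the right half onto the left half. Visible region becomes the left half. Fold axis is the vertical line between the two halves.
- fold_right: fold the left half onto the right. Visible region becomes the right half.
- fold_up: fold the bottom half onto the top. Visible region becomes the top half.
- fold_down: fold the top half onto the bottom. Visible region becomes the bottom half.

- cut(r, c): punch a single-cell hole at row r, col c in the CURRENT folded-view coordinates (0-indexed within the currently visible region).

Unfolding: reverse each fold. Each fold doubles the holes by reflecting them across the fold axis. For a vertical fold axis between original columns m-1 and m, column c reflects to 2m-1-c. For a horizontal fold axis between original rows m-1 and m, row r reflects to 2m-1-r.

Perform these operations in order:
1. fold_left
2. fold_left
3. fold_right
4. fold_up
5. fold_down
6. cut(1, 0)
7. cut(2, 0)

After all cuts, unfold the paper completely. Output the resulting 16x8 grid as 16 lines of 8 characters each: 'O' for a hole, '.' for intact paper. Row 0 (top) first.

Op 1 fold_left: fold axis v@4; visible region now rows[0,16) x cols[0,4) = 16x4
Op 2 fold_left: fold axis v@2; visible region now rows[0,16) x cols[0,2) = 16x2
Op 3 fold_right: fold axis v@1; visible region now rows[0,16) x cols[1,2) = 16x1
Op 4 fold_up: fold axis h@8; visible region now rows[0,8) x cols[1,2) = 8x1
Op 5 fold_down: fold axis h@4; visible region now rows[4,8) x cols[1,2) = 4x1
Op 6 cut(1, 0): punch at orig (5,1); cuts so far [(5, 1)]; region rows[4,8) x cols[1,2) = 4x1
Op 7 cut(2, 0): punch at orig (6,1); cuts so far [(5, 1), (6, 1)]; region rows[4,8) x cols[1,2) = 4x1
Unfold 1 (reflect across h@4): 4 holes -> [(1, 1), (2, 1), (5, 1), (6, 1)]
Unfold 2 (reflect across h@8): 8 holes -> [(1, 1), (2, 1), (5, 1), (6, 1), (9, 1), (10, 1), (13, 1), (14, 1)]
Unfold 3 (reflect across v@1): 16 holes -> [(1, 0), (1, 1), (2, 0), (2, 1), (5, 0), (5, 1), (6, 0), (6, 1), (9, 0), (9, 1), (10, 0), (10, 1), (13, 0), (13, 1), (14, 0), (14, 1)]
Unfold 4 (reflect across v@2): 32 holes -> [(1, 0), (1, 1), (1, 2), (1, 3), (2, 0), (2, 1), (2, 2), (2, 3), (5, 0), (5, 1), (5, 2), (5, 3), (6, 0), (6, 1), (6, 2), (6, 3), (9, 0), (9, 1), (9, 2), (9, 3), (10, 0), (10, 1), (10, 2), (10, 3), (13, 0), (13, 1), (13, 2), (13, 3), (14, 0), (14, 1), (14, 2), (14, 3)]
Unfold 5 (reflect across v@4): 64 holes -> [(1, 0), (1, 1), (1, 2), (1, 3), (1, 4), (1, 5), (1, 6), (1, 7), (2, 0), (2, 1), (2, 2), (2, 3), (2, 4), (2, 5), (2, 6), (2, 7), (5, 0), (5, 1), (5, 2), (5, 3), (5, 4), (5, 5), (5, 6), (5, 7), (6, 0), (6, 1), (6, 2), (6, 3), (6, 4), (6, 5), (6, 6), (6, 7), (9, 0), (9, 1), (9, 2), (9, 3), (9, 4), (9, 5), (9, 6), (9, 7), (10, 0), (10, 1), (10, 2), (10, 3), (10, 4), (10, 5), (10, 6), (10, 7), (13, 0), (13, 1), (13, 2), (13, 3), (13, 4), (13, 5), (13, 6), (13, 7), (14, 0), (14, 1), (14, 2), (14, 3), (14, 4), (14, 5), (14, 6), (14, 7)]

Answer: ........
OOOOOOOO
OOOOOOOO
........
........
OOOOOOOO
OOOOOOOO
........
........
OOOOOOOO
OOOOOOOO
........
........
OOOOOOOO
OOOOOOOO
........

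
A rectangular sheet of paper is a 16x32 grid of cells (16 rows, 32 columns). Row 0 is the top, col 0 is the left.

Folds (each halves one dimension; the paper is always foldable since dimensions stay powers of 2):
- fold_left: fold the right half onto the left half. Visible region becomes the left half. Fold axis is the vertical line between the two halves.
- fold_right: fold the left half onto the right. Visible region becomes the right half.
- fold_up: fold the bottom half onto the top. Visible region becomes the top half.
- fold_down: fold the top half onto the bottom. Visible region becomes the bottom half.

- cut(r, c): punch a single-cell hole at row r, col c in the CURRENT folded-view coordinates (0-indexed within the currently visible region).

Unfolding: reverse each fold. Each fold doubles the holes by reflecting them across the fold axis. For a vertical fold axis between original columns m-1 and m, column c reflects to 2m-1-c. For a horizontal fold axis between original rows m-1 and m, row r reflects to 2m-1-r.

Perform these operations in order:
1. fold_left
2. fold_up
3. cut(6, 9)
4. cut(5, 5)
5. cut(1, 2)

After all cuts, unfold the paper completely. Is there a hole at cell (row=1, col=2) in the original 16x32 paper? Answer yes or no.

Answer: yes

Derivation:
Op 1 fold_left: fold axis v@16; visible region now rows[0,16) x cols[0,16) = 16x16
Op 2 fold_up: fold axis h@8; visible region now rows[0,8) x cols[0,16) = 8x16
Op 3 cut(6, 9): punch at orig (6,9); cuts so far [(6, 9)]; region rows[0,8) x cols[0,16) = 8x16
Op 4 cut(5, 5): punch at orig (5,5); cuts so far [(5, 5), (6, 9)]; region rows[0,8) x cols[0,16) = 8x16
Op 5 cut(1, 2): punch at orig (1,2); cuts so far [(1, 2), (5, 5), (6, 9)]; region rows[0,8) x cols[0,16) = 8x16
Unfold 1 (reflect across h@8): 6 holes -> [(1, 2), (5, 5), (6, 9), (9, 9), (10, 5), (14, 2)]
Unfold 2 (reflect across v@16): 12 holes -> [(1, 2), (1, 29), (5, 5), (5, 26), (6, 9), (6, 22), (9, 9), (9, 22), (10, 5), (10, 26), (14, 2), (14, 29)]
Holes: [(1, 2), (1, 29), (5, 5), (5, 26), (6, 9), (6, 22), (9, 9), (9, 22), (10, 5), (10, 26), (14, 2), (14, 29)]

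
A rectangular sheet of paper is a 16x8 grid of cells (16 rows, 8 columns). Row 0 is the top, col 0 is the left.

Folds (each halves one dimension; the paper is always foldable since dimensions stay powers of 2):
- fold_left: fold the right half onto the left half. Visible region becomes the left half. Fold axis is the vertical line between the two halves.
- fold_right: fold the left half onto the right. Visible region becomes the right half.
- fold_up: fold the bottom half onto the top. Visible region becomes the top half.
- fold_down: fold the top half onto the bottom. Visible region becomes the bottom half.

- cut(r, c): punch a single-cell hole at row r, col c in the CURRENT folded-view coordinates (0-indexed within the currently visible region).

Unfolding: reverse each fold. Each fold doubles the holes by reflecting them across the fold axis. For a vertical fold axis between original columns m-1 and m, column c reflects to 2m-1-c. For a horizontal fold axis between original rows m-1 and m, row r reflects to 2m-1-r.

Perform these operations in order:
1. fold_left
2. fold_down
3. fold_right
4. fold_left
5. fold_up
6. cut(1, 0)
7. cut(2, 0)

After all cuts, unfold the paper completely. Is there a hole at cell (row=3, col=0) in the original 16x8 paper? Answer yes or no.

Answer: no

Derivation:
Op 1 fold_left: fold axis v@4; visible region now rows[0,16) x cols[0,4) = 16x4
Op 2 fold_down: fold axis h@8; visible region now rows[8,16) x cols[0,4) = 8x4
Op 3 fold_right: fold axis v@2; visible region now rows[8,16) x cols[2,4) = 8x2
Op 4 fold_left: fold axis v@3; visible region now rows[8,16) x cols[2,3) = 8x1
Op 5 fold_up: fold axis h@12; visible region now rows[8,12) x cols[2,3) = 4x1
Op 6 cut(1, 0): punch at orig (9,2); cuts so far [(9, 2)]; region rows[8,12) x cols[2,3) = 4x1
Op 7 cut(2, 0): punch at orig (10,2); cuts so far [(9, 2), (10, 2)]; region rows[8,12) x cols[2,3) = 4x1
Unfold 1 (reflect across h@12): 4 holes -> [(9, 2), (10, 2), (13, 2), (14, 2)]
Unfold 2 (reflect across v@3): 8 holes -> [(9, 2), (9, 3), (10, 2), (10, 3), (13, 2), (13, 3), (14, 2), (14, 3)]
Unfold 3 (reflect across v@2): 16 holes -> [(9, 0), (9, 1), (9, 2), (9, 3), (10, 0), (10, 1), (10, 2), (10, 3), (13, 0), (13, 1), (13, 2), (13, 3), (14, 0), (14, 1), (14, 2), (14, 3)]
Unfold 4 (reflect across h@8): 32 holes -> [(1, 0), (1, 1), (1, 2), (1, 3), (2, 0), (2, 1), (2, 2), (2, 3), (5, 0), (5, 1), (5, 2), (5, 3), (6, 0), (6, 1), (6, 2), (6, 3), (9, 0), (9, 1), (9, 2), (9, 3), (10, 0), (10, 1), (10, 2), (10, 3), (13, 0), (13, 1), (13, 2), (13, 3), (14, 0), (14, 1), (14, 2), (14, 3)]
Unfold 5 (reflect across v@4): 64 holes -> [(1, 0), (1, 1), (1, 2), (1, 3), (1, 4), (1, 5), (1, 6), (1, 7), (2, 0), (2, 1), (2, 2), (2, 3), (2, 4), (2, 5), (2, 6), (2, 7), (5, 0), (5, 1), (5, 2), (5, 3), (5, 4), (5, 5), (5, 6), (5, 7), (6, 0), (6, 1), (6, 2), (6, 3), (6, 4), (6, 5), (6, 6), (6, 7), (9, 0), (9, 1), (9, 2), (9, 3), (9, 4), (9, 5), (9, 6), (9, 7), (10, 0), (10, 1), (10, 2), (10, 3), (10, 4), (10, 5), (10, 6), (10, 7), (13, 0), (13, 1), (13, 2), (13, 3), (13, 4), (13, 5), (13, 6), (13, 7), (14, 0), (14, 1), (14, 2), (14, 3), (14, 4), (14, 5), (14, 6), (14, 7)]
Holes: [(1, 0), (1, 1), (1, 2), (1, 3), (1, 4), (1, 5), (1, 6), (1, 7), (2, 0), (2, 1), (2, 2), (2, 3), (2, 4), (2, 5), (2, 6), (2, 7), (5, 0), (5, 1), (5, 2), (5, 3), (5, 4), (5, 5), (5, 6), (5, 7), (6, 0), (6, 1), (6, 2), (6, 3), (6, 4), (6, 5), (6, 6), (6, 7), (9, 0), (9, 1), (9, 2), (9, 3), (9, 4), (9, 5), (9, 6), (9, 7), (10, 0), (10, 1), (10, 2), (10, 3), (10, 4), (10, 5), (10, 6), (10, 7), (13, 0), (13, 1), (13, 2), (13, 3), (13, 4), (13, 5), (13, 6), (13, 7), (14, 0), (14, 1), (14, 2), (14, 3), (14, 4), (14, 5), (14, 6), (14, 7)]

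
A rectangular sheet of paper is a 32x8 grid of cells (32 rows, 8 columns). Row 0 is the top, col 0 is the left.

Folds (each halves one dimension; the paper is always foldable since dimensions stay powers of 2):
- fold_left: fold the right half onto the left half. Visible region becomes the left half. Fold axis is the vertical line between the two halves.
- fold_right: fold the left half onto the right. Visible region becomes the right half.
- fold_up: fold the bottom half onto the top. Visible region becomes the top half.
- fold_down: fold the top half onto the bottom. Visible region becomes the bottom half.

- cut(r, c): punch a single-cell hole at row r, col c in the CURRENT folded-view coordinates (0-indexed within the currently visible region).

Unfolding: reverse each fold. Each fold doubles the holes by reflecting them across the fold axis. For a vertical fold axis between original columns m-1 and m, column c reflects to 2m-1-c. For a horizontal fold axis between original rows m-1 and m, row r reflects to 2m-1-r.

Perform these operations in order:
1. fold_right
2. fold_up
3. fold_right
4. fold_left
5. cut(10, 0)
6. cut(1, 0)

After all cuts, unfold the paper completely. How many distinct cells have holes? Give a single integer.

Op 1 fold_right: fold axis v@4; visible region now rows[0,32) x cols[4,8) = 32x4
Op 2 fold_up: fold axis h@16; visible region now rows[0,16) x cols[4,8) = 16x4
Op 3 fold_right: fold axis v@6; visible region now rows[0,16) x cols[6,8) = 16x2
Op 4 fold_left: fold axis v@7; visible region now rows[0,16) x cols[6,7) = 16x1
Op 5 cut(10, 0): punch at orig (10,6); cuts so far [(10, 6)]; region rows[0,16) x cols[6,7) = 16x1
Op 6 cut(1, 0): punch at orig (1,6); cuts so far [(1, 6), (10, 6)]; region rows[0,16) x cols[6,7) = 16x1
Unfold 1 (reflect across v@7): 4 holes -> [(1, 6), (1, 7), (10, 6), (10, 7)]
Unfold 2 (reflect across v@6): 8 holes -> [(1, 4), (1, 5), (1, 6), (1, 7), (10, 4), (10, 5), (10, 6), (10, 7)]
Unfold 3 (reflect across h@16): 16 holes -> [(1, 4), (1, 5), (1, 6), (1, 7), (10, 4), (10, 5), (10, 6), (10, 7), (21, 4), (21, 5), (21, 6), (21, 7), (30, 4), (30, 5), (30, 6), (30, 7)]
Unfold 4 (reflect across v@4): 32 holes -> [(1, 0), (1, 1), (1, 2), (1, 3), (1, 4), (1, 5), (1, 6), (1, 7), (10, 0), (10, 1), (10, 2), (10, 3), (10, 4), (10, 5), (10, 6), (10, 7), (21, 0), (21, 1), (21, 2), (21, 3), (21, 4), (21, 5), (21, 6), (21, 7), (30, 0), (30, 1), (30, 2), (30, 3), (30, 4), (30, 5), (30, 6), (30, 7)]

Answer: 32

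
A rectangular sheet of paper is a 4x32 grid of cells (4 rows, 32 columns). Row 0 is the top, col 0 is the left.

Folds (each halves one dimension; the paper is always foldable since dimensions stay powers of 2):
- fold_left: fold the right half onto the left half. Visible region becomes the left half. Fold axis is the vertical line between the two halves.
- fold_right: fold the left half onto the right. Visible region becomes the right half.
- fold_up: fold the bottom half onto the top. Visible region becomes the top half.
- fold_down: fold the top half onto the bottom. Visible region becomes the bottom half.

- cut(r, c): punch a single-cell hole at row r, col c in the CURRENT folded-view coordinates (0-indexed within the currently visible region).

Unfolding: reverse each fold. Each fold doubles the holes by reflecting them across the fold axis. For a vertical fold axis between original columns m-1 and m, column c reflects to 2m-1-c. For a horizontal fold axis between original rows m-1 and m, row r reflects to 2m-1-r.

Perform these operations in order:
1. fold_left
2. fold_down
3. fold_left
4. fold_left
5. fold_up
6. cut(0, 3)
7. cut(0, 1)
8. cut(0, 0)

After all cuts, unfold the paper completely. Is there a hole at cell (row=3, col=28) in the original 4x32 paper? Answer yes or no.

Op 1 fold_left: fold axis v@16; visible region now rows[0,4) x cols[0,16) = 4x16
Op 2 fold_down: fold axis h@2; visible region now rows[2,4) x cols[0,16) = 2x16
Op 3 fold_left: fold axis v@8; visible region now rows[2,4) x cols[0,8) = 2x8
Op 4 fold_left: fold axis v@4; visible region now rows[2,4) x cols[0,4) = 2x4
Op 5 fold_up: fold axis h@3; visible region now rows[2,3) x cols[0,4) = 1x4
Op 6 cut(0, 3): punch at orig (2,3); cuts so far [(2, 3)]; region rows[2,3) x cols[0,4) = 1x4
Op 7 cut(0, 1): punch at orig (2,1); cuts so far [(2, 1), (2, 3)]; region rows[2,3) x cols[0,4) = 1x4
Op 8 cut(0, 0): punch at orig (2,0); cuts so far [(2, 0), (2, 1), (2, 3)]; region rows[2,3) x cols[0,4) = 1x4
Unfold 1 (reflect across h@3): 6 holes -> [(2, 0), (2, 1), (2, 3), (3, 0), (3, 1), (3, 3)]
Unfold 2 (reflect across v@4): 12 holes -> [(2, 0), (2, 1), (2, 3), (2, 4), (2, 6), (2, 7), (3, 0), (3, 1), (3, 3), (3, 4), (3, 6), (3, 7)]
Unfold 3 (reflect across v@8): 24 holes -> [(2, 0), (2, 1), (2, 3), (2, 4), (2, 6), (2, 7), (2, 8), (2, 9), (2, 11), (2, 12), (2, 14), (2, 15), (3, 0), (3, 1), (3, 3), (3, 4), (3, 6), (3, 7), (3, 8), (3, 9), (3, 11), (3, 12), (3, 14), (3, 15)]
Unfold 4 (reflect across h@2): 48 holes -> [(0, 0), (0, 1), (0, 3), (0, 4), (0, 6), (0, 7), (0, 8), (0, 9), (0, 11), (0, 12), (0, 14), (0, 15), (1, 0), (1, 1), (1, 3), (1, 4), (1, 6), (1, 7), (1, 8), (1, 9), (1, 11), (1, 12), (1, 14), (1, 15), (2, 0), (2, 1), (2, 3), (2, 4), (2, 6), (2, 7), (2, 8), (2, 9), (2, 11), (2, 12), (2, 14), (2, 15), (3, 0), (3, 1), (3, 3), (3, 4), (3, 6), (3, 7), (3, 8), (3, 9), (3, 11), (3, 12), (3, 14), (3, 15)]
Unfold 5 (reflect across v@16): 96 holes -> [(0, 0), (0, 1), (0, 3), (0, 4), (0, 6), (0, 7), (0, 8), (0, 9), (0, 11), (0, 12), (0, 14), (0, 15), (0, 16), (0, 17), (0, 19), (0, 20), (0, 22), (0, 23), (0, 24), (0, 25), (0, 27), (0, 28), (0, 30), (0, 31), (1, 0), (1, 1), (1, 3), (1, 4), (1, 6), (1, 7), (1, 8), (1, 9), (1, 11), (1, 12), (1, 14), (1, 15), (1, 16), (1, 17), (1, 19), (1, 20), (1, 22), (1, 23), (1, 24), (1, 25), (1, 27), (1, 28), (1, 30), (1, 31), (2, 0), (2, 1), (2, 3), (2, 4), (2, 6), (2, 7), (2, 8), (2, 9), (2, 11), (2, 12), (2, 14), (2, 15), (2, 16), (2, 17), (2, 19), (2, 20), (2, 22), (2, 23), (2, 24), (2, 25), (2, 27), (2, 28), (2, 30), (2, 31), (3, 0), (3, 1), (3, 3), (3, 4), (3, 6), (3, 7), (3, 8), (3, 9), (3, 11), (3, 12), (3, 14), (3, 15), (3, 16), (3, 17), (3, 19), (3, 20), (3, 22), (3, 23), (3, 24), (3, 25), (3, 27), (3, 28), (3, 30), (3, 31)]
Holes: [(0, 0), (0, 1), (0, 3), (0, 4), (0, 6), (0, 7), (0, 8), (0, 9), (0, 11), (0, 12), (0, 14), (0, 15), (0, 16), (0, 17), (0, 19), (0, 20), (0, 22), (0, 23), (0, 24), (0, 25), (0, 27), (0, 28), (0, 30), (0, 31), (1, 0), (1, 1), (1, 3), (1, 4), (1, 6), (1, 7), (1, 8), (1, 9), (1, 11), (1, 12), (1, 14), (1, 15), (1, 16), (1, 17), (1, 19), (1, 20), (1, 22), (1, 23), (1, 24), (1, 25), (1, 27), (1, 28), (1, 30), (1, 31), (2, 0), (2, 1), (2, 3), (2, 4), (2, 6), (2, 7), (2, 8), (2, 9), (2, 11), (2, 12), (2, 14), (2, 15), (2, 16), (2, 17), (2, 19), (2, 20), (2, 22), (2, 23), (2, 24), (2, 25), (2, 27), (2, 28), (2, 30), (2, 31), (3, 0), (3, 1), (3, 3), (3, 4), (3, 6), (3, 7), (3, 8), (3, 9), (3, 11), (3, 12), (3, 14), (3, 15), (3, 16), (3, 17), (3, 19), (3, 20), (3, 22), (3, 23), (3, 24), (3, 25), (3, 27), (3, 28), (3, 30), (3, 31)]

Answer: yes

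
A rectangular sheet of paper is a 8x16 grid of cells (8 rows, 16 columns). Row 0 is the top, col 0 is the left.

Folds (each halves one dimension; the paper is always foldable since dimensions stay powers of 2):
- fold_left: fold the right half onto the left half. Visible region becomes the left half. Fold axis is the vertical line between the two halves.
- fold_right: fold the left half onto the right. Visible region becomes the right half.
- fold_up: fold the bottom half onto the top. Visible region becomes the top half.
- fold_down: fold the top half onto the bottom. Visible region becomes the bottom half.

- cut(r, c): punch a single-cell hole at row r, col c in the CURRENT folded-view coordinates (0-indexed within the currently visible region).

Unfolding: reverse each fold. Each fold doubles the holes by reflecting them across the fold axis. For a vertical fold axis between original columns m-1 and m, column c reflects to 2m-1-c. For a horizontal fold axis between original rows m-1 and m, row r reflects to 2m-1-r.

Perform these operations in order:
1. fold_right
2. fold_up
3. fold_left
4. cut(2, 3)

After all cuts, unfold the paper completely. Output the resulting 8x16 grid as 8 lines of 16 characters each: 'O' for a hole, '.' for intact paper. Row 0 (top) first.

Op 1 fold_right: fold axis v@8; visible region now rows[0,8) x cols[8,16) = 8x8
Op 2 fold_up: fold axis h@4; visible region now rows[0,4) x cols[8,16) = 4x8
Op 3 fold_left: fold axis v@12; visible region now rows[0,4) x cols[8,12) = 4x4
Op 4 cut(2, 3): punch at orig (2,11); cuts so far [(2, 11)]; region rows[0,4) x cols[8,12) = 4x4
Unfold 1 (reflect across v@12): 2 holes -> [(2, 11), (2, 12)]
Unfold 2 (reflect across h@4): 4 holes -> [(2, 11), (2, 12), (5, 11), (5, 12)]
Unfold 3 (reflect across v@8): 8 holes -> [(2, 3), (2, 4), (2, 11), (2, 12), (5, 3), (5, 4), (5, 11), (5, 12)]

Answer: ................
................
...OO......OO...
................
................
...OO......OO...
................
................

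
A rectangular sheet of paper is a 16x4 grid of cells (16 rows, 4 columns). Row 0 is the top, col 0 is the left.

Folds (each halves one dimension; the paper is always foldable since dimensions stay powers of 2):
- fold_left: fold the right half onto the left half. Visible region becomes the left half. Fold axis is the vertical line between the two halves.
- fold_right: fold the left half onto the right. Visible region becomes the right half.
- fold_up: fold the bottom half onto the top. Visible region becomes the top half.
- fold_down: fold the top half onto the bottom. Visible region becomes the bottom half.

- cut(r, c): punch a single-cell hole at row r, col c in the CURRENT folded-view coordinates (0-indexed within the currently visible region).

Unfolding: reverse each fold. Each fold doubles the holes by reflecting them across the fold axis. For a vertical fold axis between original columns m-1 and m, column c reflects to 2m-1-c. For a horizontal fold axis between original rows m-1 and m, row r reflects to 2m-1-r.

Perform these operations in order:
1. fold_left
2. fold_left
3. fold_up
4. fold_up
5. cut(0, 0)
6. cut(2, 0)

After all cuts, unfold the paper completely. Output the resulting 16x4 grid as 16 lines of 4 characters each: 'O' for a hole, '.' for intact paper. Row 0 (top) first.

Answer: OOOO
....
OOOO
....
....
OOOO
....
OOOO
OOOO
....
OOOO
....
....
OOOO
....
OOOO

Derivation:
Op 1 fold_left: fold axis v@2; visible region now rows[0,16) x cols[0,2) = 16x2
Op 2 fold_left: fold axis v@1; visible region now rows[0,16) x cols[0,1) = 16x1
Op 3 fold_up: fold axis h@8; visible region now rows[0,8) x cols[0,1) = 8x1
Op 4 fold_up: fold axis h@4; visible region now rows[0,4) x cols[0,1) = 4x1
Op 5 cut(0, 0): punch at orig (0,0); cuts so far [(0, 0)]; region rows[0,4) x cols[0,1) = 4x1
Op 6 cut(2, 0): punch at orig (2,0); cuts so far [(0, 0), (2, 0)]; region rows[0,4) x cols[0,1) = 4x1
Unfold 1 (reflect across h@4): 4 holes -> [(0, 0), (2, 0), (5, 0), (7, 0)]
Unfold 2 (reflect across h@8): 8 holes -> [(0, 0), (2, 0), (5, 0), (7, 0), (8, 0), (10, 0), (13, 0), (15, 0)]
Unfold 3 (reflect across v@1): 16 holes -> [(0, 0), (0, 1), (2, 0), (2, 1), (5, 0), (5, 1), (7, 0), (7, 1), (8, 0), (8, 1), (10, 0), (10, 1), (13, 0), (13, 1), (15, 0), (15, 1)]
Unfold 4 (reflect across v@2): 32 holes -> [(0, 0), (0, 1), (0, 2), (0, 3), (2, 0), (2, 1), (2, 2), (2, 3), (5, 0), (5, 1), (5, 2), (5, 3), (7, 0), (7, 1), (7, 2), (7, 3), (8, 0), (8, 1), (8, 2), (8, 3), (10, 0), (10, 1), (10, 2), (10, 3), (13, 0), (13, 1), (13, 2), (13, 3), (15, 0), (15, 1), (15, 2), (15, 3)]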